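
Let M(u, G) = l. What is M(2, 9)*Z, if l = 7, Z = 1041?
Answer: 7287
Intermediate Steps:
M(u, G) = 7
M(2, 9)*Z = 7*1041 = 7287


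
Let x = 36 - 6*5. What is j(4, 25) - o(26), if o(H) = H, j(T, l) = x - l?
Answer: -45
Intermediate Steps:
x = 6 (x = 36 - 30 = 6)
j(T, l) = 6 - l
j(4, 25) - o(26) = (6 - 1*25) - 1*26 = (6 - 25) - 26 = -19 - 26 = -45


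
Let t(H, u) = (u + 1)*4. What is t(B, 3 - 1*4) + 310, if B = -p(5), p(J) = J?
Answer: 310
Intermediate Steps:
B = -5 (B = -1*5 = -5)
t(H, u) = 4 + 4*u (t(H, u) = (1 + u)*4 = 4 + 4*u)
t(B, 3 - 1*4) + 310 = (4 + 4*(3 - 1*4)) + 310 = (4 + 4*(3 - 4)) + 310 = (4 + 4*(-1)) + 310 = (4 - 4) + 310 = 0 + 310 = 310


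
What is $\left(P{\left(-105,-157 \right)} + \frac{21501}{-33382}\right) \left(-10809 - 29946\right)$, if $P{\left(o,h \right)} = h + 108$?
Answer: $\frac{67539960345}{33382} \approx 2.0232 \cdot 10^{6}$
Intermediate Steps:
$P{\left(o,h \right)} = 108 + h$
$\left(P{\left(-105,-157 \right)} + \frac{21501}{-33382}\right) \left(-10809 - 29946\right) = \left(\left(108 - 157\right) + \frac{21501}{-33382}\right) \left(-10809 - 29946\right) = \left(-49 + 21501 \left(- \frac{1}{33382}\right)\right) \left(-40755\right) = \left(-49 - \frac{21501}{33382}\right) \left(-40755\right) = \left(- \frac{1657219}{33382}\right) \left(-40755\right) = \frac{67539960345}{33382}$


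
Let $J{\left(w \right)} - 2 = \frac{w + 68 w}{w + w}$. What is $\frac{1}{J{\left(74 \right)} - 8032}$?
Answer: $- \frac{2}{15991} \approx -0.00012507$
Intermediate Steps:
$J{\left(w \right)} = \frac{73}{2}$ ($J{\left(w \right)} = 2 + \frac{w + 68 w}{w + w} = 2 + \frac{69 w}{2 w} = 2 + 69 w \frac{1}{2 w} = 2 + \frac{69}{2} = \frac{73}{2}$)
$\frac{1}{J{\left(74 \right)} - 8032} = \frac{1}{\frac{73}{2} - 8032} = \frac{1}{- \frac{15991}{2}} = - \frac{2}{15991}$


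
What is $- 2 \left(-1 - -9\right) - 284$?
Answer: $-300$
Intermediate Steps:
$- 2 \left(-1 - -9\right) - 284 = - 2 \left(-1 + 9\right) - 284 = \left(-2\right) 8 - 284 = -16 - 284 = -300$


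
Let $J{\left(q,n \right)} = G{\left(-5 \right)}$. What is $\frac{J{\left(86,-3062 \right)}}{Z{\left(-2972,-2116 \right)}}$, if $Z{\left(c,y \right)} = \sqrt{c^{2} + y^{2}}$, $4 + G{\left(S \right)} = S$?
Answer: $- \frac{9 \sqrt{831890}}{3327560} \approx -0.0024669$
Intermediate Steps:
$G{\left(S \right)} = -4 + S$
$J{\left(q,n \right)} = -9$ ($J{\left(q,n \right)} = -4 - 5 = -9$)
$\frac{J{\left(86,-3062 \right)}}{Z{\left(-2972,-2116 \right)}} = - \frac{9}{\sqrt{\left(-2972\right)^{2} + \left(-2116\right)^{2}}} = - \frac{9}{\sqrt{8832784 + 4477456}} = - \frac{9}{\sqrt{13310240}} = - \frac{9}{4 \sqrt{831890}} = - 9 \frac{\sqrt{831890}}{3327560} = - \frac{9 \sqrt{831890}}{3327560}$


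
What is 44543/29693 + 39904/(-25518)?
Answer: -24110599/378852987 ≈ -0.063641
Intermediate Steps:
44543/29693 + 39904/(-25518) = 44543*(1/29693) + 39904*(-1/25518) = 44543/29693 - 19952/12759 = -24110599/378852987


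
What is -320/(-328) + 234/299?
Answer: 1658/943 ≈ 1.7582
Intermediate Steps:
-320/(-328) + 234/299 = -320*(-1/328) + 234*(1/299) = 40/41 + 18/23 = 1658/943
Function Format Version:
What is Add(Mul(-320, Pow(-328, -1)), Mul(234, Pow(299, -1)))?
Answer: Rational(1658, 943) ≈ 1.7582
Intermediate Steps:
Add(Mul(-320, Pow(-328, -1)), Mul(234, Pow(299, -1))) = Add(Mul(-320, Rational(-1, 328)), Mul(234, Rational(1, 299))) = Add(Rational(40, 41), Rational(18, 23)) = Rational(1658, 943)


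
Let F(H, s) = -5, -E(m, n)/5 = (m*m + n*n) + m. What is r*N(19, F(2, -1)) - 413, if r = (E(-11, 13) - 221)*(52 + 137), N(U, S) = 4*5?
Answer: -6108893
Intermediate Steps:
E(m, n) = -5*m - 5*m² - 5*n² (E(m, n) = -5*((m*m + n*n) + m) = -5*((m² + n²) + m) = -5*(m + m² + n²) = -5*m - 5*m² - 5*n²)
N(U, S) = 20
r = -305424 (r = ((-5*(-11) - 5*(-11)² - 5*13²) - 221)*(52 + 137) = ((55 - 5*121 - 5*169) - 221)*189 = ((55 - 605 - 845) - 221)*189 = (-1395 - 221)*189 = -1616*189 = -305424)
r*N(19, F(2, -1)) - 413 = -305424*20 - 413 = -6108480 - 413 = -6108893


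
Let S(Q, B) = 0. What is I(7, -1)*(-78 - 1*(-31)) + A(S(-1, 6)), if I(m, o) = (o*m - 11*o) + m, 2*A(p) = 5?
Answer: -1029/2 ≈ -514.50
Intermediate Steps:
A(p) = 5/2 (A(p) = (½)*5 = 5/2)
I(m, o) = m - 11*o + m*o (I(m, o) = (m*o - 11*o) + m = (-11*o + m*o) + m = m - 11*o + m*o)
I(7, -1)*(-78 - 1*(-31)) + A(S(-1, 6)) = (7 - 11*(-1) + 7*(-1))*(-78 - 1*(-31)) + 5/2 = (7 + 11 - 7)*(-78 + 31) + 5/2 = 11*(-47) + 5/2 = -517 + 5/2 = -1029/2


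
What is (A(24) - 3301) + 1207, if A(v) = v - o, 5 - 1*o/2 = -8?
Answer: -2096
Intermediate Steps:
o = 26 (o = 10 - 2*(-8) = 10 + 16 = 26)
A(v) = -26 + v (A(v) = v - 1*26 = v - 26 = -26 + v)
(A(24) - 3301) + 1207 = ((-26 + 24) - 3301) + 1207 = (-2 - 3301) + 1207 = -3303 + 1207 = -2096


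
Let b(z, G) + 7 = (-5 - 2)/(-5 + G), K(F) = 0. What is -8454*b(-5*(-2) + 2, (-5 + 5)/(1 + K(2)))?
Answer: 236712/5 ≈ 47342.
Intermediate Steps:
b(z, G) = -7 - 7/(-5 + G) (b(z, G) = -7 + (-5 - 2)/(-5 + G) = -7 - 7/(-5 + G))
-8454*b(-5*(-2) + 2, (-5 + 5)/(1 + K(2))) = -59178*(4 - (-5 + 5)/(1 + 0))/(-5 + (-5 + 5)/(1 + 0)) = -59178*(4 - 0/1)/(-5 + 0/1) = -59178*(4 - 0)/(-5 + 0*1) = -59178*(4 - 1*0)/(-5 + 0) = -59178*(4 + 0)/(-5) = -59178*(-1)*4/5 = -8454*(-28/5) = 236712/5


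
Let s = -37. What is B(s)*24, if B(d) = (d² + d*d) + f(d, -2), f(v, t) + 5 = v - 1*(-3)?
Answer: 64776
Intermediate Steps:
f(v, t) = -2 + v (f(v, t) = -5 + (v - 1*(-3)) = -5 + (v + 3) = -5 + (3 + v) = -2 + v)
B(d) = -2 + d + 2*d² (B(d) = (d² + d*d) + (-2 + d) = (d² + d²) + (-2 + d) = 2*d² + (-2 + d) = -2 + d + 2*d²)
B(s)*24 = (-2 - 37 + 2*(-37)²)*24 = (-2 - 37 + 2*1369)*24 = (-2 - 37 + 2738)*24 = 2699*24 = 64776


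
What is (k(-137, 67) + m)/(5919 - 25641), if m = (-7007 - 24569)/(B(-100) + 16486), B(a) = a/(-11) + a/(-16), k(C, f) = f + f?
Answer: -47951281/7159667799 ≈ -0.0066974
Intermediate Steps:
k(C, f) = 2*f
B(a) = -27*a/176 (B(a) = a*(-1/11) + a*(-1/16) = -a/11 - a/16 = -27*a/176)
m = -1389344/726059 (m = (-7007 - 24569)/(-27/176*(-100) + 16486) = -31576/(675/44 + 16486) = -31576/726059/44 = -31576*44/726059 = -1389344/726059 ≈ -1.9135)
(k(-137, 67) + m)/(5919 - 25641) = (2*67 - 1389344/726059)/(5919 - 25641) = (134 - 1389344/726059)/(-19722) = (95902562/726059)*(-1/19722) = -47951281/7159667799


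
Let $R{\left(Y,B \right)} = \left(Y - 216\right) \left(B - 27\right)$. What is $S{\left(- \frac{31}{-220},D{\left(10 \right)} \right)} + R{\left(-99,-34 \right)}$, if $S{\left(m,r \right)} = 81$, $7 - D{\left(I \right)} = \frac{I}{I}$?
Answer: $19296$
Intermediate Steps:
$D{\left(I \right)} = 6$ ($D{\left(I \right)} = 7 - \frac{I}{I} = 7 - 1 = 6$)
$R{\left(Y,B \right)} = \left(-216 + Y\right) \left(-27 + B\right)$
$S{\left(- \frac{31}{-220},D{\left(10 \right)} \right)} + R{\left(-99,-34 \right)} = 81 - -19215 = 81 + \left(5832 + 7344 + 2673 + 3366\right) = 81 + 19215 = 19296$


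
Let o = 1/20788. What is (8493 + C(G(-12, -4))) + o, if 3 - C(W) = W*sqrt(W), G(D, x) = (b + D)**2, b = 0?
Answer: 140693185/20788 ≈ 6768.0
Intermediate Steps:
o = 1/20788 ≈ 4.8105e-5
G(D, x) = D**2 (G(D, x) = (0 + D)**2 = D**2)
C(W) = 3 - W**(3/2) (C(W) = 3 - W*sqrt(W) = 3 - W**(3/2))
(8493 + C(G(-12, -4))) + o = (8493 + (3 - ((-12)**2)**(3/2))) + 1/20788 = (8493 + (3 - 144**(3/2))) + 1/20788 = (8493 + (3 - 1*1728)) + 1/20788 = (8493 + (3 - 1728)) + 1/20788 = (8493 - 1725) + 1/20788 = 6768 + 1/20788 = 140693185/20788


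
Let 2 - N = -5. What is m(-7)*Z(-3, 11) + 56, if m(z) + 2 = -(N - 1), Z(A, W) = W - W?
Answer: 56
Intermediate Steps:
N = 7 (N = 2 - 1*(-5) = 2 + 5 = 7)
Z(A, W) = 0
m(z) = -8 (m(z) = -2 - (7 - 1) = -2 - 1*6 = -2 - 6 = -8)
m(-7)*Z(-3, 11) + 56 = -8*0 + 56 = 0 + 56 = 56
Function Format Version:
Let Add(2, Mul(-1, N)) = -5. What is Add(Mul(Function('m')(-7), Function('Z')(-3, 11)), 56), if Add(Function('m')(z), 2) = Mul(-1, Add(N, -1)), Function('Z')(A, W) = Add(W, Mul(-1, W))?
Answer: 56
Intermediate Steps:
N = 7 (N = Add(2, Mul(-1, -5)) = Add(2, 5) = 7)
Function('Z')(A, W) = 0
Function('m')(z) = -8 (Function('m')(z) = Add(-2, Mul(-1, Add(7, -1))) = Add(-2, Mul(-1, 6)) = Add(-2, -6) = -8)
Add(Mul(Function('m')(-7), Function('Z')(-3, 11)), 56) = Add(Mul(-8, 0), 56) = Add(0, 56) = 56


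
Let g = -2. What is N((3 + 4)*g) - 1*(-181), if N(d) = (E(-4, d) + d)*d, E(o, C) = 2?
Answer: 349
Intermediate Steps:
N(d) = d*(2 + d) (N(d) = (2 + d)*d = d*(2 + d))
N((3 + 4)*g) - 1*(-181) = ((3 + 4)*(-2))*(2 + (3 + 4)*(-2)) - 1*(-181) = (7*(-2))*(2 + 7*(-2)) + 181 = -14*(2 - 14) + 181 = -14*(-12) + 181 = 168 + 181 = 349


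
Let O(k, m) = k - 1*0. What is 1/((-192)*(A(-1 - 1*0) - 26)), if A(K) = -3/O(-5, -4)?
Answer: 5/24384 ≈ 0.00020505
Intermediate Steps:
O(k, m) = k (O(k, m) = k + 0 = k)
A(K) = ⅗ (A(K) = -3/(-5) = -3*(-⅕) = ⅗)
1/((-192)*(A(-1 - 1*0) - 26)) = 1/((-192)*(⅗ - 26)) = -1/(192*(-127/5)) = -1/192*(-5/127) = 5/24384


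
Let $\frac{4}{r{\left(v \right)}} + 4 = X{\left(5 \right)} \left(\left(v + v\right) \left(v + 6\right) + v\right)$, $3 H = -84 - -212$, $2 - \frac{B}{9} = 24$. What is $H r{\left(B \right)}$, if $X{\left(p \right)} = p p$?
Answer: $\frac{256}{2843769} \approx 9.0021 \cdot 10^{-5}$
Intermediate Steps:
$B = -198$ ($B = 18 - 216 = -198$)
$X{\left(p \right)} = p^{2}$
$H = \frac{128}{3}$ ($H = \frac{-84 - -212}{3} = \frac{-84 + 212}{3} = \frac{1}{3} \cdot 128 = \frac{128}{3} \approx 42.667$)
$r{\left(v \right)} = \frac{4}{-4 + 25 v + 50 v \left(6 + v\right)}$ ($r{\left(v \right)} = \frac{4}{-4 + 5^{2} \left(\left(v + v\right) \left(v + 6\right) + v\right)} = \frac{4}{-4 + 25 \left(2 v \left(6 + v\right) + v\right)} = \frac{4}{-4 + 25 \left(v + 2 v \left(6 + v\right)\right)} = \frac{4}{-4 + \left(25 v + 50 v \left(6 + v\right)\right)} = \frac{4}{-4 + 25 v + 50 v \left(6 + v\right)}$)
$H r{\left(B \right)} = \frac{128 \frac{4}{-4 + 50 \left(-198\right)^{2} + 325 \left(-198\right)}}{3} = \frac{128 \frac{4}{-4 + 50 \cdot 39204 - 64350}}{3} = \frac{128 \frac{4}{-4 + 1960200 - 64350}}{3} = \frac{128 \cdot \frac{4}{1895846}}{3} = \frac{128 \cdot 4 \cdot \frac{1}{1895846}}{3} = \frac{128}{3} \cdot \frac{2}{947923} = \frac{256}{2843769}$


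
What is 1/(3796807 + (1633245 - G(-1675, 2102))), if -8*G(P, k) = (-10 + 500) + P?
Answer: 8/43439231 ≈ 1.8417e-7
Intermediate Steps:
G(P, k) = -245/4 - P/8 (G(P, k) = -((-10 + 500) + P)/8 = -(490 + P)/8 = -245/4 - P/8)
1/(3796807 + (1633245 - G(-1675, 2102))) = 1/(3796807 + (1633245 - (-245/4 - ⅛*(-1675)))) = 1/(3796807 + (1633245 - (-245/4 + 1675/8))) = 1/(3796807 + (1633245 - 1*1185/8)) = 1/(3796807 + (1633245 - 1185/8)) = 1/(3796807 + 13064775/8) = 1/(43439231/8) = 8/43439231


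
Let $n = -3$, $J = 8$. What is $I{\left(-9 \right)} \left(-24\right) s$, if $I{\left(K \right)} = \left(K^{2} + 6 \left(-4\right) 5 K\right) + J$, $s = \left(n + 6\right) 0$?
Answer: $0$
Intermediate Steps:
$s = 0$ ($s = \left(-3 + 6\right) 0 = 3 \cdot 0 = 0$)
$I{\left(K \right)} = 8 + K^{2} - 120 K$ ($I{\left(K \right)} = \left(K^{2} + 6 \left(-4\right) 5 K\right) + 8 = \left(K^{2} + \left(-24\right) 5 K\right) + 8 = \left(K^{2} - 120 K\right) + 8 = 8 + K^{2} - 120 K$)
$I{\left(-9 \right)} \left(-24\right) s = \left(8 + \left(-9\right)^{2} - -1080\right) \left(-24\right) 0 = \left(8 + 81 + 1080\right) \left(-24\right) 0 = 1169 \left(-24\right) 0 = \left(-28056\right) 0 = 0$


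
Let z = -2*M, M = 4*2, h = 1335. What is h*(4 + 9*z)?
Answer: -186900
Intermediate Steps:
M = 8
z = -16 (z = -2*8 = -16)
h*(4 + 9*z) = 1335*(4 + 9*(-16)) = 1335*(4 - 144) = 1335*(-140) = -186900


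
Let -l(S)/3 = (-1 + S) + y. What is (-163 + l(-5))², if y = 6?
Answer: 26569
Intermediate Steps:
l(S) = -15 - 3*S (l(S) = -3*((-1 + S) + 6) = -3*(5 + S) = -15 - 3*S)
(-163 + l(-5))² = (-163 + (-15 - 3*(-5)))² = (-163 + (-15 + 15))² = (-163 + 0)² = (-163)² = 26569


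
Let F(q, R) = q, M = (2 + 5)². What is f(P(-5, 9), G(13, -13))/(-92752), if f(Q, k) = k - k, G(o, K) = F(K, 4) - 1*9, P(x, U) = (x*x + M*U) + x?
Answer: 0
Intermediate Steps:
M = 49 (M = 7² = 49)
P(x, U) = x + x² + 49*U (P(x, U) = (x*x + 49*U) + x = (x² + 49*U) + x = x + x² + 49*U)
G(o, K) = -9 + K (G(o, K) = K - 1*9 = K - 9 = -9 + K)
f(Q, k) = 0
f(P(-5, 9), G(13, -13))/(-92752) = 0/(-92752) = 0*(-1/92752) = 0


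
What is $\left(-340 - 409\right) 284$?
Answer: $-212716$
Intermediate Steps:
$\left(-340 - 409\right) 284 = \left(-749\right) 284 = -212716$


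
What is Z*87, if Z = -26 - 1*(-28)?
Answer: 174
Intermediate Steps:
Z = 2 (Z = -26 + 28 = 2)
Z*87 = 2*87 = 174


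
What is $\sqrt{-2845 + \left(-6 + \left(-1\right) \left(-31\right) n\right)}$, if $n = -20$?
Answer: $i \sqrt{3471} \approx 58.915 i$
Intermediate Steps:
$\sqrt{-2845 + \left(-6 + \left(-1\right) \left(-31\right) n\right)} = \sqrt{-2845 + \left(-6 + \left(-1\right) \left(-31\right) \left(-20\right)\right)} = \sqrt{-2845 + \left(-6 + 31 \left(-20\right)\right)} = \sqrt{-2845 - 626} = \sqrt{-3471} = i \sqrt{3471}$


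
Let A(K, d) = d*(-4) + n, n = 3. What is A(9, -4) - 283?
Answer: -264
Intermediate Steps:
A(K, d) = 3 - 4*d (A(K, d) = d*(-4) + 3 = -4*d + 3 = 3 - 4*d)
A(9, -4) - 283 = (3 - 4*(-4)) - 283 = (3 + 16) - 283 = 19 - 283 = -264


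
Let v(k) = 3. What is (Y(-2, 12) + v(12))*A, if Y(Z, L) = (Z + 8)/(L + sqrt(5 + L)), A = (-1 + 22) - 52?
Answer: -14043/127 + 186*sqrt(17)/127 ≈ -104.54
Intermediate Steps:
A = -31 (A = 21 - 52 = -31)
Y(Z, L) = (8 + Z)/(L + sqrt(5 + L))
(Y(-2, 12) + v(12))*A = ((8 - 2)/(12 + sqrt(5 + 12)) + 3)*(-31) = (6/(12 + sqrt(17)) + 3)*(-31) = (3 + 6/(12 + sqrt(17)))*(-31) = -93 - 186/(12 + sqrt(17))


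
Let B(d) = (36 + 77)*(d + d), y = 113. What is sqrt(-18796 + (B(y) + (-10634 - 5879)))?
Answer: I*sqrt(9771) ≈ 98.848*I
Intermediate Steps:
B(d) = 226*d (B(d) = 113*(2*d) = 226*d)
sqrt(-18796 + (B(y) + (-10634 - 5879))) = sqrt(-18796 + (226*113 + (-10634 - 5879))) = sqrt(-18796 + (25538 - 16513)) = sqrt(-18796 + 9025) = sqrt(-9771) = I*sqrt(9771)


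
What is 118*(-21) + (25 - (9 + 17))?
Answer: -2479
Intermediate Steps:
118*(-21) + (25 - (9 + 17)) = -2478 + (25 - 1*26) = -2478 + (25 - 26) = -2478 - 1 = -2479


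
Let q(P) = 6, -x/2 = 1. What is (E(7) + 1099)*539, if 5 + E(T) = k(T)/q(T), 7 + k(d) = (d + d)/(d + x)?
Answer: 5892887/10 ≈ 5.8929e+5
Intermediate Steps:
x = -2 (x = -2*1 = -2)
k(d) = -7 + 2*d/(-2 + d) (k(d) = -7 + (d + d)/(d - 2) = -7 + (2*d)/(-2 + d) = -7 + 2*d/(-2 + d))
E(T) = -5 + (14 - 5*T)/(6*(-2 + T)) (E(T) = -5 + ((14 - 5*T)/(-2 + T))/6 = -5 + ((14 - 5*T)/(-2 + T))*(⅙) = -5 + (14 - 5*T)/(6*(-2 + T)))
(E(7) + 1099)*539 = ((74 - 35*7)/(6*(-2 + 7)) + 1099)*539 = ((⅙)*(74 - 245)/5 + 1099)*539 = ((⅙)*(⅕)*(-171) + 1099)*539 = (-57/10 + 1099)*539 = (10933/10)*539 = 5892887/10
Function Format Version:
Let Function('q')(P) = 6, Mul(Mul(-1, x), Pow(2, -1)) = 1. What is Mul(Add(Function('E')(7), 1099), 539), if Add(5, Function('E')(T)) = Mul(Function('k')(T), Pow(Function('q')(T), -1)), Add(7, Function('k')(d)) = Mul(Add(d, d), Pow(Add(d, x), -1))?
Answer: Rational(5892887, 10) ≈ 5.8929e+5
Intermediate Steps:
x = -2 (x = Mul(-2, 1) = -2)
Function('k')(d) = Add(-7, Mul(2, d, Pow(Add(-2, d), -1))) (Function('k')(d) = Add(-7, Mul(Add(d, d), Pow(Add(d, -2), -1))) = Add(-7, Mul(Mul(2, d), Pow(Add(-2, d), -1))) = Add(-7, Mul(2, d, Pow(Add(-2, d), -1))))
Function('E')(T) = Add(-5, Mul(Rational(1, 6), Pow(Add(-2, T), -1), Add(14, Mul(-5, T)))) (Function('E')(T) = Add(-5, Mul(Mul(Pow(Add(-2, T), -1), Add(14, Mul(-5, T))), Pow(6, -1))) = Add(-5, Mul(Mul(Pow(Add(-2, T), -1), Add(14, Mul(-5, T))), Rational(1, 6))) = Add(-5, Mul(Rational(1, 6), Pow(Add(-2, T), -1), Add(14, Mul(-5, T)))))
Mul(Add(Function('E')(7), 1099), 539) = Mul(Add(Mul(Rational(1, 6), Pow(Add(-2, 7), -1), Add(74, Mul(-35, 7))), 1099), 539) = Mul(Add(Mul(Rational(1, 6), Pow(5, -1), Add(74, -245)), 1099), 539) = Mul(Add(Mul(Rational(1, 6), Rational(1, 5), -171), 1099), 539) = Mul(Add(Rational(-57, 10), 1099), 539) = Mul(Rational(10933, 10), 539) = Rational(5892887, 10)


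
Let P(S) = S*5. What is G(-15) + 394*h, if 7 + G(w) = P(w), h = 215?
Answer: 84628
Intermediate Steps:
P(S) = 5*S
G(w) = -7 + 5*w
G(-15) + 394*h = (-7 + 5*(-15)) + 394*215 = (-7 - 75) + 84710 = -82 + 84710 = 84628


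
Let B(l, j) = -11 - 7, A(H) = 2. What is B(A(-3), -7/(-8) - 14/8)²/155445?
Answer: 108/51815 ≈ 0.0020843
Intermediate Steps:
B(l, j) = -18
B(A(-3), -7/(-8) - 14/8)²/155445 = (-18)²/155445 = 324*(1/155445) = 108/51815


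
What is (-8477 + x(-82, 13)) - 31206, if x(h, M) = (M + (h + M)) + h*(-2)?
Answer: -39575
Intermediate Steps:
x(h, M) = -h + 2*M (x(h, M) = (M + (M + h)) - 2*h = (h + 2*M) - 2*h = -h + 2*M)
(-8477 + x(-82, 13)) - 31206 = (-8477 + (-1*(-82) + 2*13)) - 31206 = (-8477 + (82 + 26)) - 31206 = (-8477 + 108) - 31206 = -8369 - 31206 = -39575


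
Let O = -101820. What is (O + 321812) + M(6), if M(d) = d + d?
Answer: 220004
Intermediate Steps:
M(d) = 2*d
(O + 321812) + M(6) = (-101820 + 321812) + 2*6 = 219992 + 12 = 220004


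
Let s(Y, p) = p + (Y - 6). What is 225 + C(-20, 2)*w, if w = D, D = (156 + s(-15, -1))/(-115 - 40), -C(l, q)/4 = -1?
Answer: 34339/155 ≈ 221.54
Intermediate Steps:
s(Y, p) = -6 + Y + p (s(Y, p) = p + (-6 + Y) = -6 + Y + p)
C(l, q) = 4 (C(l, q) = -4*(-1) = 4)
D = -134/155 (D = (156 + (-6 - 15 - 1))/(-115 - 40) = (156 - 22)/(-155) = 134*(-1/155) = -134/155 ≈ -0.86452)
w = -134/155 ≈ -0.86452
225 + C(-20, 2)*w = 225 + 4*(-134/155) = 225 - 536/155 = 34339/155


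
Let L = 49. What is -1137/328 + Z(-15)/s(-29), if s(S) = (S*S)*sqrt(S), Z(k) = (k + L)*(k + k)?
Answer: -1137/328 + 1020*I*sqrt(29)/24389 ≈ -3.4665 + 0.22522*I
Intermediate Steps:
Z(k) = 2*k*(49 + k) (Z(k) = (k + 49)*(k + k) = (49 + k)*(2*k) = 2*k*(49 + k))
s(S) = S**(5/2) (s(S) = S**2*sqrt(S) = S**(5/2))
-1137/328 + Z(-15)/s(-29) = -1137/328 + (2*(-15)*(49 - 15))/((-29)**(5/2)) = -1137*1/328 + (2*(-15)*34)/((841*I*sqrt(29))) = -1137/328 - (-1020)*I*sqrt(29)/24389 = -1137/328 + 1020*I*sqrt(29)/24389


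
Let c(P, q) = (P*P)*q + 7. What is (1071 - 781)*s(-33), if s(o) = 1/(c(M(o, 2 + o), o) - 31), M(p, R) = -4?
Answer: -145/276 ≈ -0.52536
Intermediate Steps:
c(P, q) = 7 + q*P**2 (c(P, q) = P**2*q + 7 = q*P**2 + 7 = 7 + q*P**2)
s(o) = 1/(-24 + 16*o) (s(o) = 1/((7 + o*(-4)**2) - 31) = 1/((7 + o*16) - 31) = 1/((7 + 16*o) - 31) = 1/(-24 + 16*o))
(1071 - 781)*s(-33) = (1071 - 781)*(1/(8*(-3 + 2*(-33)))) = 290*(1/(8*(-3 - 66))) = 290*((1/8)/(-69)) = 290*((1/8)*(-1/69)) = 290*(-1/552) = -145/276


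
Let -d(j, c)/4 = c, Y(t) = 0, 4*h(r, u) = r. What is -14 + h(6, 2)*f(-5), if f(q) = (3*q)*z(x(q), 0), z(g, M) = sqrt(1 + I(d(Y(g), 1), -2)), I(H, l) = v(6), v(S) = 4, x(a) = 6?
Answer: -14 - 45*sqrt(5)/2 ≈ -64.312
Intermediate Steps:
h(r, u) = r/4
d(j, c) = -4*c
I(H, l) = 4
z(g, M) = sqrt(5) (z(g, M) = sqrt(1 + 4) = sqrt(5))
f(q) = 3*q*sqrt(5) (f(q) = (3*q)*sqrt(5) = 3*q*sqrt(5))
-14 + h(6, 2)*f(-5) = -14 + ((1/4)*6)*(3*(-5)*sqrt(5)) = -14 + 3*(-15*sqrt(5))/2 = -14 - 45*sqrt(5)/2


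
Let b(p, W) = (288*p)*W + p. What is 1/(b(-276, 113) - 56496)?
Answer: -1/9038916 ≈ -1.1063e-7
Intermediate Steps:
b(p, W) = p + 288*W*p (b(p, W) = 288*W*p + p = p + 288*W*p)
1/(b(-276, 113) - 56496) = 1/(-276*(1 + 288*113) - 56496) = 1/(-276*(1 + 32544) - 56496) = 1/(-276*32545 - 56496) = 1/(-8982420 - 56496) = 1/(-9038916) = -1/9038916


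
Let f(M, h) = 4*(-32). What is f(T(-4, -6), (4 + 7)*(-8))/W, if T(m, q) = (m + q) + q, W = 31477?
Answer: -128/31477 ≈ -0.0040665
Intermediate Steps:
T(m, q) = m + 2*q
f(M, h) = -128
f(T(-4, -6), (4 + 7)*(-8))/W = -128/31477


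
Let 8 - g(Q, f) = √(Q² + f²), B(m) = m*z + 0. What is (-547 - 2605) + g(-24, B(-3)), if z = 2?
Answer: -3144 - 6*√17 ≈ -3168.7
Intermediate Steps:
B(m) = 2*m (B(m) = m*2 + 0 = 2*m + 0 = 2*m)
g(Q, f) = 8 - √(Q² + f²)
(-547 - 2605) + g(-24, B(-3)) = (-547 - 2605) + (8 - √((-24)² + (2*(-3))²)) = -3152 + (8 - √(576 + (-6)²)) = -3152 + (8 - √(576 + 36)) = -3152 + (8 - √612) = -3152 + (8 - 6*√17) = -3144 - 6*√17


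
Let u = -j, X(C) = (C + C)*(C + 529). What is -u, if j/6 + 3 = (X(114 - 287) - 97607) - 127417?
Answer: -2089218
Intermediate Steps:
X(C) = 2*C*(529 + C) (X(C) = (2*C)*(529 + C) = 2*C*(529 + C))
j = -2089218 (j = -18 + 6*((2*(114 - 287)*(529 + (114 - 287)) - 97607) - 127417) = -18 + 6*((2*(-173)*(529 - 173) - 97607) - 127417) = -18 + 6*((2*(-173)*356 - 97607) - 127417) = -18 + 6*((-123176 - 97607) - 127417) = -18 + 6*(-220783 - 127417) = -18 + 6*(-348200) = -18 - 2089200 = -2089218)
u = 2089218 (u = -1*(-2089218) = 2089218)
-u = -1*2089218 = -2089218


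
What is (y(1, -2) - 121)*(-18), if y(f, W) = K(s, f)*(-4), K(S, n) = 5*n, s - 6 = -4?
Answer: 2538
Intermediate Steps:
s = 2 (s = 6 - 4 = 2)
y(f, W) = -20*f (y(f, W) = (5*f)*(-4) = -20*f)
(y(1, -2) - 121)*(-18) = (-20*1 - 121)*(-18) = (-20 - 121)*(-18) = -141*(-18) = 2538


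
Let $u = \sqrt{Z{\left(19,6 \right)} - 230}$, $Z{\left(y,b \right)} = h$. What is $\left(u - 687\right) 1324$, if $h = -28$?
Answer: $-909588 + 1324 i \sqrt{258} \approx -9.0959 \cdot 10^{5} + 21267.0 i$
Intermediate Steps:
$Z{\left(y,b \right)} = -28$
$u = i \sqrt{258}$ ($u = \sqrt{-28 - 230} = \sqrt{-258} = i \sqrt{258} \approx 16.062 i$)
$\left(u - 687\right) 1324 = \left(i \sqrt{258} - 687\right) 1324 = \left(-687 + i \sqrt{258}\right) 1324 = -909588 + 1324 i \sqrt{258}$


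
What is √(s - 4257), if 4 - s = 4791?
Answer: 2*I*√2261 ≈ 95.1*I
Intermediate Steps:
s = -4787 (s = 4 - 1*4791 = 4 - 4791 = -4787)
√(s - 4257) = √(-4787 - 4257) = √(-9044) = 2*I*√2261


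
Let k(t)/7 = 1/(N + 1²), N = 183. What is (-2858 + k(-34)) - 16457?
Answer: -3553953/184 ≈ -19315.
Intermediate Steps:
k(t) = 7/184 (k(t) = 7/(183 + 1²) = 7/(183 + 1) = 7/184)
(-2858 + k(-34)) - 16457 = (-2858 + 7/184) - 16457 = -525865/184 - 16457 = -3553953/184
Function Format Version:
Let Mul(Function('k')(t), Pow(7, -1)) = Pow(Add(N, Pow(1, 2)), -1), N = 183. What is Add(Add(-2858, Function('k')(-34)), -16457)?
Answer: Rational(-3553953, 184) ≈ -19315.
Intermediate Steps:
Function('k')(t) = Rational(7, 184) (Function('k')(t) = Mul(7, Pow(Add(183, Pow(1, 2)), -1)) = Mul(7, Pow(Add(183, 1), -1)) = Mul(7, Pow(184, -1)) = Mul(7, Rational(1, 184)) = Rational(7, 184))
Add(Add(-2858, Function('k')(-34)), -16457) = Add(Add(-2858, Rational(7, 184)), -16457) = Add(Rational(-525865, 184), -16457) = Rational(-3553953, 184)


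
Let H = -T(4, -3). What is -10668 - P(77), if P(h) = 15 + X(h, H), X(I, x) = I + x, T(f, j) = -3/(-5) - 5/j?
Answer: -161366/15 ≈ -10758.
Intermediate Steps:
T(f, j) = ⅗ - 5/j (T(f, j) = -3*(-⅕) - 5/j = ⅗ - 5/j)
H = -34/15 (H = -(⅗ - 5/(-3)) = -(⅗ - 5*(-⅓)) = -(⅗ + 5/3) = -1*34/15 = -34/15 ≈ -2.2667)
P(h) = 191/15 + h (P(h) = 15 + (h - 34/15) = 15 + (-34/15 + h) = 191/15 + h)
-10668 - P(77) = -10668 - (191/15 + 77) = -10668 - 1*1346/15 = -10668 - 1346/15 = -161366/15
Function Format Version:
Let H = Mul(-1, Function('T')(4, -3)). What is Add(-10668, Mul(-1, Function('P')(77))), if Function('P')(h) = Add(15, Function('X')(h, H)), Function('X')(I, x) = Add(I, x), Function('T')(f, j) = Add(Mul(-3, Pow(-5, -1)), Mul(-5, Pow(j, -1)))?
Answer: Rational(-161366, 15) ≈ -10758.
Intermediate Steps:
Function('T')(f, j) = Add(Rational(3, 5), Mul(-5, Pow(j, -1))) (Function('T')(f, j) = Add(Mul(-3, Rational(-1, 5)), Mul(-5, Pow(j, -1))) = Add(Rational(3, 5), Mul(-5, Pow(j, -1))))
H = Rational(-34, 15) (H = Mul(-1, Add(Rational(3, 5), Mul(-5, Pow(-3, -1)))) = Mul(-1, Add(Rational(3, 5), Mul(-5, Rational(-1, 3)))) = Mul(-1, Add(Rational(3, 5), Rational(5, 3))) = Mul(-1, Rational(34, 15)) = Rational(-34, 15) ≈ -2.2667)
Function('P')(h) = Add(Rational(191, 15), h) (Function('P')(h) = Add(15, Add(h, Rational(-34, 15))) = Add(15, Add(Rational(-34, 15), h)) = Add(Rational(191, 15), h))
Add(-10668, Mul(-1, Function('P')(77))) = Add(-10668, Mul(-1, Add(Rational(191, 15), 77))) = Add(-10668, Mul(-1, Rational(1346, 15))) = Add(-10668, Rational(-1346, 15)) = Rational(-161366, 15)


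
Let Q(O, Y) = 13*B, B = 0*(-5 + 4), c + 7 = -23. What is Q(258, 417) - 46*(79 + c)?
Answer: -2254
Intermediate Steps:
c = -30 (c = -7 - 23 = -30)
B = 0 (B = 0*(-1) = 0)
Q(O, Y) = 0 (Q(O, Y) = 13*0 = 0)
Q(258, 417) - 46*(79 + c) = 0 - 46*(79 - 30) = 0 - 46*49 = 0 - 1*2254 = 0 - 2254 = -2254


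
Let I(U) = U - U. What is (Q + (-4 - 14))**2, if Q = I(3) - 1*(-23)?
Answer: 25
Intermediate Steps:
I(U) = 0
Q = 23 (Q = 0 - 1*(-23) = 0 + 23 = 23)
(Q + (-4 - 14))**2 = (23 + (-4 - 14))**2 = (23 - 18)**2 = 5**2 = 25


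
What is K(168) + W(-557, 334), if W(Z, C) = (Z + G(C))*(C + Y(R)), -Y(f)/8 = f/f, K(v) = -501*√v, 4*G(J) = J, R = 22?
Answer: -154361 - 1002*√42 ≈ -1.6085e+5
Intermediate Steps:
G(J) = J/4
Y(f) = -8 (Y(f) = -8*f/f = -8*1 = -8)
W(Z, C) = (-8 + C)*(Z + C/4) (W(Z, C) = (Z + C/4)*(C - 8) = (Z + C/4)*(-8 + C) = (-8 + C)*(Z + C/4))
K(168) + W(-557, 334) = -1002*√42 + (-8*(-557) - 2*334 + (¼)*334² + 334*(-557)) = -1002*√42 + (4456 - 668 + (¼)*111556 - 186038) = -1002*√42 + (4456 - 668 + 27889 - 186038) = -1002*√42 - 154361 = -154361 - 1002*√42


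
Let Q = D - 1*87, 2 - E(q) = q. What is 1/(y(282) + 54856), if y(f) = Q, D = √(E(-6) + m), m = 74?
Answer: 54769/2999643279 - √82/2999643279 ≈ 1.8255e-5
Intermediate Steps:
E(q) = 2 - q
D = √82 (D = √((2 - 1*(-6)) + 74) = √((2 + 6) + 74) = √(8 + 74) = √82 ≈ 9.0554)
Q = -87 + √82 (Q = √82 - 1*87 = √82 - 87 = -87 + √82 ≈ -77.945)
y(f) = -87 + √82
1/(y(282) + 54856) = 1/((-87 + √82) + 54856) = 1/(54769 + √82)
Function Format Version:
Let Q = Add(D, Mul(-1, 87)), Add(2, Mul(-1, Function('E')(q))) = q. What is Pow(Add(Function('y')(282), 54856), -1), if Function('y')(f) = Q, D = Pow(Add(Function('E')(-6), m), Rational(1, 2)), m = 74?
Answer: Add(Rational(54769, 2999643279), Mul(Rational(-1, 2999643279), Pow(82, Rational(1, 2)))) ≈ 1.8255e-5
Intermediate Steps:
Function('E')(q) = Add(2, Mul(-1, q))
D = Pow(82, Rational(1, 2)) (D = Pow(Add(Add(2, Mul(-1, -6)), 74), Rational(1, 2)) = Pow(Add(Add(2, 6), 74), Rational(1, 2)) = Pow(Add(8, 74), Rational(1, 2)) = Pow(82, Rational(1, 2)) ≈ 9.0554)
Q = Add(-87, Pow(82, Rational(1, 2))) (Q = Add(Pow(82, Rational(1, 2)), Mul(-1, 87)) = Add(Pow(82, Rational(1, 2)), -87) = Add(-87, Pow(82, Rational(1, 2))) ≈ -77.945)
Function('y')(f) = Add(-87, Pow(82, Rational(1, 2)))
Pow(Add(Function('y')(282), 54856), -1) = Pow(Add(Add(-87, Pow(82, Rational(1, 2))), 54856), -1) = Pow(Add(54769, Pow(82, Rational(1, 2))), -1)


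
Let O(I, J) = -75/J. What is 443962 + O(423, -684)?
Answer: 101223361/228 ≈ 4.4396e+5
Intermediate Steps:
443962 + O(423, -684) = 443962 - 75/(-684) = 443962 - 75*(-1/684) = 443962 + 25/228 = 101223361/228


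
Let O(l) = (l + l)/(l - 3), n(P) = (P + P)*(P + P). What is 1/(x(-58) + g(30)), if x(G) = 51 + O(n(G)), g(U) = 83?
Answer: 13453/1829614 ≈ 0.0073529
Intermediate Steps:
n(P) = 4*P² (n(P) = (2*P)*(2*P) = 4*P²)
O(l) = 2*l/(-3 + l) (O(l) = (2*l)/(-3 + l) = 2*l/(-3 + l))
x(G) = 51 + 8*G²/(-3 + 4*G²) (x(G) = 51 + 2*(4*G²)/(-3 + 4*G²) = 51 + 8*G²/(-3 + 4*G²))
1/(x(-58) + g(30)) = 1/((-153 + 212*(-58)²)/(-3 + 4*(-58)²) + 83) = 1/((-153 + 212*3364)/(-3 + 4*3364) + 83) = 1/((-153 + 713168)/(-3 + 13456) + 83) = 1/(713015/13453 + 83) = 1/(1829614/13453) = 13453/1829614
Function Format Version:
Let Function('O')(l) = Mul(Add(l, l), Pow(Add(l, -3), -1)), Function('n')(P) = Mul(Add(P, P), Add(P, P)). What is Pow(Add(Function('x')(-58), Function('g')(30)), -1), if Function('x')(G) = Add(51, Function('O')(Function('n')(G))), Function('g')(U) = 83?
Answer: Rational(13453, 1829614) ≈ 0.0073529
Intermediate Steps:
Function('n')(P) = Mul(4, Pow(P, 2)) (Function('n')(P) = Mul(Mul(2, P), Mul(2, P)) = Mul(4, Pow(P, 2)))
Function('O')(l) = Mul(2, l, Pow(Add(-3, l), -1)) (Function('O')(l) = Mul(Mul(2, l), Pow(Add(-3, l), -1)) = Mul(2, l, Pow(Add(-3, l), -1)))
Function('x')(G) = Add(51, Mul(8, Pow(G, 2), Pow(Add(-3, Mul(4, Pow(G, 2))), -1))) (Function('x')(G) = Add(51, Mul(2, Mul(4, Pow(G, 2)), Pow(Add(-3, Mul(4, Pow(G, 2))), -1))) = Add(51, Mul(8, Pow(G, 2), Pow(Add(-3, Mul(4, Pow(G, 2))), -1))))
Pow(Add(Function('x')(-58), Function('g')(30)), -1) = Pow(Add(Mul(Pow(Add(-3, Mul(4, Pow(-58, 2))), -1), Add(-153, Mul(212, Pow(-58, 2)))), 83), -1) = Pow(Add(Mul(Pow(Add(-3, Mul(4, 3364)), -1), Add(-153, Mul(212, 3364))), 83), -1) = Pow(Add(Mul(Pow(Add(-3, 13456), -1), Add(-153, 713168)), 83), -1) = Pow(Add(Mul(Pow(13453, -1), 713015), 83), -1) = Pow(Add(Mul(Rational(1, 13453), 713015), 83), -1) = Pow(Add(Rational(713015, 13453), 83), -1) = Pow(Rational(1829614, 13453), -1) = Rational(13453, 1829614)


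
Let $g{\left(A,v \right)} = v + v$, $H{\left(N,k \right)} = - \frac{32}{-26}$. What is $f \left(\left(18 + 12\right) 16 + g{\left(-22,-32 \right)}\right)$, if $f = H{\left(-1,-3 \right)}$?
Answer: $512$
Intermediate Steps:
$H{\left(N,k \right)} = \frac{16}{13}$ ($H{\left(N,k \right)} = \left(-32\right) \left(- \frac{1}{26}\right) = \frac{16}{13}$)
$g{\left(A,v \right)} = 2 v$
$f = \frac{16}{13} \approx 1.2308$
$f \left(\left(18 + 12\right) 16 + g{\left(-22,-32 \right)}\right) = \frac{16 \left(\left(18 + 12\right) 16 + 2 \left(-32\right)\right)}{13} = \frac{16 \left(30 \cdot 16 - 64\right)}{13} = \frac{16 \left(480 - 64\right)}{13} = \frac{16}{13} \cdot 416 = 512$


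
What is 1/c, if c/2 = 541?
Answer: 1/1082 ≈ 0.00092421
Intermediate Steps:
c = 1082 (c = 2*541 = 1082)
1/c = 1/1082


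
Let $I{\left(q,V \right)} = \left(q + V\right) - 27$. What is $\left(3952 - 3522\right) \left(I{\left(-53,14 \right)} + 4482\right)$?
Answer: $1898880$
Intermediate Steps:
$I{\left(q,V \right)} = -27 + V + q$ ($I{\left(q,V \right)} = \left(V + q\right) - 27 = -27 + V + q$)
$\left(3952 - 3522\right) \left(I{\left(-53,14 \right)} + 4482\right) = \left(3952 - 3522\right) \left(\left(-27 + 14 - 53\right) + 4482\right) = 430 \left(-66 + 4482\right) = 430 \cdot 4416 = 1898880$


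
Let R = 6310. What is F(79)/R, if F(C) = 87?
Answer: 87/6310 ≈ 0.013788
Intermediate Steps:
F(79)/R = 87/6310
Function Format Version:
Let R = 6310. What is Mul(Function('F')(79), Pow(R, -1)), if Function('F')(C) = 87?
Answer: Rational(87, 6310) ≈ 0.013788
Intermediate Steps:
Mul(Function('F')(79), Pow(R, -1)) = Mul(87, Pow(6310, -1)) = Mul(87, Rational(1, 6310)) = Rational(87, 6310)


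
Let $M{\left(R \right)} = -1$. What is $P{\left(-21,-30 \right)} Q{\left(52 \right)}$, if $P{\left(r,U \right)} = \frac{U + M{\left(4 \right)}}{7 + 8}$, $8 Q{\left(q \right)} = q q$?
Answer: $- \frac{10478}{15} \approx -698.53$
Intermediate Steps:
$Q{\left(q \right)} = \frac{q^{2}}{8}$ ($Q{\left(q \right)} = \frac{q q}{8} = \frac{q^{2}}{8}$)
$P{\left(r,U \right)} = - \frac{1}{15} + \frac{U}{15}$ ($P{\left(r,U \right)} = \frac{U - 1}{7 + 8} = \frac{-1 + U}{15} = \left(-1 + U\right) \frac{1}{15} = - \frac{1}{15} + \frac{U}{15}$)
$P{\left(-21,-30 \right)} Q{\left(52 \right)} = \left(- \frac{1}{15} + \frac{1}{15} \left(-30\right)\right) \frac{52^{2}}{8} = \left(- \frac{1}{15} - 2\right) \frac{1}{8} \cdot 2704 = \left(- \frac{31}{15}\right) 338 = - \frac{10478}{15}$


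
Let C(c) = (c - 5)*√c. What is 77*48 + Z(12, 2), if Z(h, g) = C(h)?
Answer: 3696 + 14*√3 ≈ 3720.3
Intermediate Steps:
C(c) = √c*(-5 + c) (C(c) = (-5 + c)*√c = √c*(-5 + c))
Z(h, g) = √h*(-5 + h)
77*48 + Z(12, 2) = 77*48 + √12*(-5 + 12) = 3696 + (2*√3)*7 = 3696 + 14*√3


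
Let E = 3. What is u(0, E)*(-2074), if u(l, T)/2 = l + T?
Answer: -12444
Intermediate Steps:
u(l, T) = 2*T + 2*l (u(l, T) = 2*(l + T) = 2*(T + l) = 2*T + 2*l)
u(0, E)*(-2074) = (2*3 + 2*0)*(-2074) = (6 + 0)*(-2074) = 6*(-2074) = -12444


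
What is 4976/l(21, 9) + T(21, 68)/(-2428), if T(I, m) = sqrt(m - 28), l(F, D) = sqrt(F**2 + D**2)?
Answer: -sqrt(10)/1214 + 2488*sqrt(58)/87 ≈ 217.79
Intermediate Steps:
l(F, D) = sqrt(D**2 + F**2)
T(I, m) = sqrt(-28 + m)
4976/l(21, 9) + T(21, 68)/(-2428) = 4976/(sqrt(9**2 + 21**2)) + sqrt(-28 + 68)/(-2428) = 4976/(sqrt(81 + 441)) + sqrt(40)*(-1/2428) = 4976/(sqrt(522)) + (2*sqrt(10))*(-1/2428) = 4976/((3*sqrt(58))) - sqrt(10)/1214 = 4976*(sqrt(58)/174) - sqrt(10)/1214 = 2488*sqrt(58)/87 - sqrt(10)/1214 = -sqrt(10)/1214 + 2488*sqrt(58)/87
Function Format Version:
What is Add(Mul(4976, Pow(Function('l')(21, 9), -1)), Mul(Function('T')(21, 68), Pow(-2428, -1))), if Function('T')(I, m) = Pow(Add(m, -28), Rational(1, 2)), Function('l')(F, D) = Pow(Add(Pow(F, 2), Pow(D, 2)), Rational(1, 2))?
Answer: Add(Mul(Rational(-1, 1214), Pow(10, Rational(1, 2))), Mul(Rational(2488, 87), Pow(58, Rational(1, 2)))) ≈ 217.79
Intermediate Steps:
Function('l')(F, D) = Pow(Add(Pow(D, 2), Pow(F, 2)), Rational(1, 2))
Function('T')(I, m) = Pow(Add(-28, m), Rational(1, 2))
Add(Mul(4976, Pow(Function('l')(21, 9), -1)), Mul(Function('T')(21, 68), Pow(-2428, -1))) = Add(Mul(4976, Pow(Pow(Add(Pow(9, 2), Pow(21, 2)), Rational(1, 2)), -1)), Mul(Pow(Add(-28, 68), Rational(1, 2)), Pow(-2428, -1))) = Add(Mul(4976, Pow(Pow(Add(81, 441), Rational(1, 2)), -1)), Mul(Pow(40, Rational(1, 2)), Rational(-1, 2428))) = Add(Mul(4976, Pow(Pow(522, Rational(1, 2)), -1)), Mul(Mul(2, Pow(10, Rational(1, 2))), Rational(-1, 2428))) = Add(Mul(4976, Pow(Mul(3, Pow(58, Rational(1, 2))), -1)), Mul(Rational(-1, 1214), Pow(10, Rational(1, 2)))) = Add(Mul(4976, Mul(Rational(1, 174), Pow(58, Rational(1, 2)))), Mul(Rational(-1, 1214), Pow(10, Rational(1, 2)))) = Add(Mul(Rational(2488, 87), Pow(58, Rational(1, 2))), Mul(Rational(-1, 1214), Pow(10, Rational(1, 2)))) = Add(Mul(Rational(-1, 1214), Pow(10, Rational(1, 2))), Mul(Rational(2488, 87), Pow(58, Rational(1, 2))))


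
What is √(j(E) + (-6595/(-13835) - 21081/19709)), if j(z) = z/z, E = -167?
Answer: √1210664282775141/54534803 ≈ 0.63803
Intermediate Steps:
j(z) = 1
√(j(E) + (-6595/(-13835) - 21081/19709)) = √(1 + (-6595/(-13835) - 21081/19709)) = √(1 + (-6595*(-1/13835) - 21081*1/19709)) = √(1 + (1319/2767 - 21081/19709)) = √(1 - 32334956/54534803) = √(22199847/54534803) = √1210664282775141/54534803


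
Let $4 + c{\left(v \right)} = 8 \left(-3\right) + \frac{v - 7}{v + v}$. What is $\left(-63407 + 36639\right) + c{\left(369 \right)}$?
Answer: $- \frac{9887543}{369} \approx -26796.0$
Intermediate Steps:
$c{\left(v \right)} = -28 + \frac{-7 + v}{2 v}$ ($c{\left(v \right)} = -4 + \left(8 \left(-3\right) + \frac{v - 7}{v + v}\right) = -4 - \left(24 - \frac{-7 + v}{2 v}\right) = -28 + \frac{-7 + v}{2 v}$)
$\left(-63407 + 36639\right) + c{\left(369 \right)} = \left(-63407 + 36639\right) + \frac{-7 - 20295}{2 \cdot 369} = -26768 + \frac{1}{2} \cdot \frac{1}{369} \left(-7 - 20295\right) = -26768 + \frac{1}{2} \cdot \frac{1}{369} \left(-20302\right) = -26768 - \frac{10151}{369} = - \frac{9887543}{369}$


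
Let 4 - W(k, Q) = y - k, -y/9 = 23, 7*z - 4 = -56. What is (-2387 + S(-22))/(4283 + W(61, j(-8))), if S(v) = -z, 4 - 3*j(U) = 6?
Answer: -16657/31885 ≈ -0.52241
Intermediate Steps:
z = -52/7 (z = 4/7 + (⅐)*(-56) = 4/7 - 8 = -52/7 ≈ -7.4286)
j(U) = -⅔ (j(U) = 4/3 - ⅓*6 = 4/3 - 2 = -⅔)
S(v) = 52/7 (S(v) = -1*(-52/7) = 52/7)
y = -207 (y = -9*23 = -207)
W(k, Q) = 211 + k (W(k, Q) = 4 - (-207 - k) = 4 + (207 + k) = 211 + k)
(-2387 + S(-22))/(4283 + W(61, j(-8))) = (-2387 + 52/7)/(4283 + (211 + 61)) = -16657/(7*(4283 + 272)) = -16657/7/4555 = -16657/7*1/4555 = -16657/31885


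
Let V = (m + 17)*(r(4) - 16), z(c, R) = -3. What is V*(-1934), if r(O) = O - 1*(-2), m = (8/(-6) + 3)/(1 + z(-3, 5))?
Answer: 937990/3 ≈ 3.1266e+5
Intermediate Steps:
m = -⅚ (m = (8/(-6) + 3)/(1 - 3) = (8*(-⅙) + 3)/(-2) = (-4/3 + 3)*(-½) = (5/3)*(-½) = -⅚ ≈ -0.83333)
r(O) = 2 + O (r(O) = O + 2 = 2 + O)
V = -485/3 (V = (-⅚ + 17)*((2 + 4) - 16) = 97*(6 - 16)/6 = (97/6)*(-10) = -485/3 ≈ -161.67)
V*(-1934) = -485/3*(-1934) = 937990/3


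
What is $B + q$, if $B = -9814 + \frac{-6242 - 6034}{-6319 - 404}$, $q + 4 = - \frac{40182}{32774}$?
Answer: $- \frac{120175667911}{12241089} \approx -9817.4$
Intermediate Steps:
$q = - \frac{85639}{16387}$ ($q = -4 - \frac{40182}{32774} = -4 - \frac{20091}{16387} = - \frac{85639}{16387} \approx -5.226$)
$B = - \frac{7329694}{747}$ ($B = -9814 - \frac{12276}{-6723} = -9814 - - \frac{1364}{747} = -9814 + \frac{1364}{747} = - \frac{7329694}{747} \approx -9812.2$)
$B + q = - \frac{7329694}{747} - \frac{85639}{16387} = - \frac{120175667911}{12241089}$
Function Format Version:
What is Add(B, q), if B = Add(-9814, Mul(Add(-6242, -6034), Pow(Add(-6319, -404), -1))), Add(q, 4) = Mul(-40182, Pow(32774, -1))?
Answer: Rational(-120175667911, 12241089) ≈ -9817.4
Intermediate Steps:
q = Rational(-85639, 16387) (q = Add(-4, Mul(-40182, Pow(32774, -1))) = Add(-4, Mul(-40182, Rational(1, 32774))) = Add(-4, Rational(-20091, 16387)) = Rational(-85639, 16387) ≈ -5.2260)
B = Rational(-7329694, 747) (B = Add(-9814, Mul(-12276, Pow(-6723, -1))) = Add(-9814, Mul(-12276, Rational(-1, 6723))) = Add(-9814, Rational(1364, 747)) = Rational(-7329694, 747) ≈ -9812.2)
Add(B, q) = Add(Rational(-7329694, 747), Rational(-85639, 16387)) = Rational(-120175667911, 12241089)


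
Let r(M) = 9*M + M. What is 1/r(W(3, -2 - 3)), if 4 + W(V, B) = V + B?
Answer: -1/60 ≈ -0.016667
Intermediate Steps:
W(V, B) = -4 + B + V (W(V, B) = -4 + (V + B) = -4 + (B + V) = -4 + B + V)
r(M) = 10*M
1/r(W(3, -2 - 3)) = 1/(10*(-4 + (-2 - 3) + 3)) = 1/(10*(-4 - 5 + 3)) = 1/(10*(-6)) = 1/(-60) = -1/60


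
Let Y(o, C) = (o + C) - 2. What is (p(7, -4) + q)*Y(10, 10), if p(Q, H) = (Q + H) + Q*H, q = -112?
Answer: -2466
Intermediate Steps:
Y(o, C) = -2 + C + o (Y(o, C) = (C + o) - 2 = -2 + C + o)
p(Q, H) = H + Q + H*Q (p(Q, H) = (H + Q) + H*Q = H + Q + H*Q)
(p(7, -4) + q)*Y(10, 10) = ((-4 + 7 - 4*7) - 112)*(-2 + 10 + 10) = ((-4 + 7 - 28) - 112)*18 = (-25 - 112)*18 = -137*18 = -2466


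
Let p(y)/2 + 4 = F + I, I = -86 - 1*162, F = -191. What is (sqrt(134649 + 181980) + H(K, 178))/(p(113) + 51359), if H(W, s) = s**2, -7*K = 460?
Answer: 31684/50473 + 9*sqrt(3909)/50473 ≈ 0.63889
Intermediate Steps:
K = -460/7 (K = -1/7*460 = -460/7 ≈ -65.714)
I = -248 (I = -86 - 162 = -248)
p(y) = -886 (p(y) = -8 + 2*(-191 - 248) = -8 + 2*(-439) = -8 - 878 = -886)
(sqrt(134649 + 181980) + H(K, 178))/(p(113) + 51359) = (sqrt(134649 + 181980) + 178**2)/(-886 + 51359) = (sqrt(316629) + 31684)/50473 = (9*sqrt(3909) + 31684)*(1/50473) = (31684 + 9*sqrt(3909))*(1/50473) = 31684/50473 + 9*sqrt(3909)/50473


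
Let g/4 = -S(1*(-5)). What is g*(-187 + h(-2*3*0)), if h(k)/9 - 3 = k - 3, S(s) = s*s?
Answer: 18700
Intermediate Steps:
S(s) = s**2
g = -100 (g = 4*(-(1*(-5))**2) = 4*(-1*(-5)**2) = 4*(-1*25) = 4*(-25) = -100)
h(k) = 9*k (h(k) = 27 + 9*(k - 3) = 27 + 9*(-3 + k) = 27 + (-27 + 9*k) = 9*k)
g*(-187 + h(-2*3*0)) = -100*(-187 + 9*(-2*3*0)) = -100*(-187 + 9*(-6*0)) = -100*(-187 + 9*0) = -100*(-187 + 0) = -100*(-187) = 18700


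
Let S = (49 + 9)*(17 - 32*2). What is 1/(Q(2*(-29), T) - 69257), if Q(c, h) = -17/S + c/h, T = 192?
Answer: -130848/9062178647 ≈ -1.4439e-5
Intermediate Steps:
S = -2726 (S = 58*(17 - 64) = 58*(-47) = -2726)
Q(c, h) = 17/2726 + c/h (Q(c, h) = -17/(-2726) + c/h = -17*(-1/2726) + c/h = 17/2726 + c/h)
1/(Q(2*(-29), T) - 69257) = 1/((17/2726 + (2*(-29))/192) - 69257) = 1/((17/2726 - 58*1/192) - 69257) = 1/((17/2726 - 29/96) - 69257) = 1/(-38711/130848 - 69257) = 1/(-9062178647/130848) = -130848/9062178647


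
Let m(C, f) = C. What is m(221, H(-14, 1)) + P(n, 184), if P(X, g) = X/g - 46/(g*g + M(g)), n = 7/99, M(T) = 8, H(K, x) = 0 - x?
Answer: 5680288459/25702776 ≈ 221.00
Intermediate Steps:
H(K, x) = -x
n = 7/99 (n = 7*(1/99) = 7/99 ≈ 0.070707)
P(X, g) = -46/(8 + g²) + X/g (P(X, g) = X/g - 46/(g*g + 8) = X/g - 46/(g² + 8) = X/g - 46/(8 + g²) = -46/(8 + g²) + X/g)
m(221, H(-14, 1)) + P(n, 184) = 221 + (-46*184 + 8*(7/99) + (7/99)*184²)/(184*(8 + 184²)) = 221 + (-8464 + 56/99 + (7/99)*33856)/(184*(8 + 33856)) = 221 + (1/184)*(-8464 + 56/99 + 236992/99)/33864 = 221 + (1/184)*(1/33864)*(-200296/33) = 221 - 25037/25702776 = 5680288459/25702776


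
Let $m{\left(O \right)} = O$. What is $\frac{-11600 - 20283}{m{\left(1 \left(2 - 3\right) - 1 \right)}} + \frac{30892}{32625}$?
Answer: $\frac{1040244659}{65250} \approx 15942.0$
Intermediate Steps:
$\frac{-11600 - 20283}{m{\left(1 \left(2 - 3\right) - 1 \right)}} + \frac{30892}{32625} = \frac{-11600 - 20283}{1 \left(2 - 3\right) - 1} + \frac{30892}{32625} = - \frac{31883}{1 \left(-1\right) - 1} + 30892 \cdot \frac{1}{32625} = - \frac{31883}{-1 - 1} + \frac{30892}{32625} = - \frac{31883}{-2} + \frac{30892}{32625} = \left(-31883\right) \left(- \frac{1}{2}\right) + \frac{30892}{32625} = \frac{31883}{2} + \frac{30892}{32625} = \frac{1040244659}{65250}$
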